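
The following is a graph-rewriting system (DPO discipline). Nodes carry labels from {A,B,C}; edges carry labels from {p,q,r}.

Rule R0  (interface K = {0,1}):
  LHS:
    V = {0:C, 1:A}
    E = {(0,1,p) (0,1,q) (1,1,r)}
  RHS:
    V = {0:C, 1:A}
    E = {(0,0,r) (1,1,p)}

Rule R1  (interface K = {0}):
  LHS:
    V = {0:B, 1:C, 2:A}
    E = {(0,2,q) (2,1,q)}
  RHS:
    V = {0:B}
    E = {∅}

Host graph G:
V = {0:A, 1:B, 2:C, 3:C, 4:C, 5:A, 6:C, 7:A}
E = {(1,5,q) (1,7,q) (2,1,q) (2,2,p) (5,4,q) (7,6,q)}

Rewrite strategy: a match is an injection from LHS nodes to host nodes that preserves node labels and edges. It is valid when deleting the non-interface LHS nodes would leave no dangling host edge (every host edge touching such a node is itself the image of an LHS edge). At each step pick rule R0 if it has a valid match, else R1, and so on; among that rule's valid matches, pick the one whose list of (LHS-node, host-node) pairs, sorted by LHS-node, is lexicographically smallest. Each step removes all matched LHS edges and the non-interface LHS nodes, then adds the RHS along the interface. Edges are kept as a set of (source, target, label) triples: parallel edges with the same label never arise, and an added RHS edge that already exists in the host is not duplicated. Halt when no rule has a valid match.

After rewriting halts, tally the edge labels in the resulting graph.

Answer: p:1 q:1

Rewrite trace:
initial: |V|=8 |E|=6  E = 1-q->5 1-q->7 2-q->1 2-p->2 5-q->4 7-q->6
step 1: apply R1 at {0↦1, 1↦4, 2↦5}  → |V|=6 |E|=4  E = 1-q->7 2-q->1 2-p->2 7-q->6
step 2: apply R1 at {0↦1, 1↦6, 2↦7}  → |V|=4 |E|=2  E = 2-q->1 2-p->2
halt: no rule applies after step 2
NF edges: [(2, 1, 'q'), (2, 2, 'p')]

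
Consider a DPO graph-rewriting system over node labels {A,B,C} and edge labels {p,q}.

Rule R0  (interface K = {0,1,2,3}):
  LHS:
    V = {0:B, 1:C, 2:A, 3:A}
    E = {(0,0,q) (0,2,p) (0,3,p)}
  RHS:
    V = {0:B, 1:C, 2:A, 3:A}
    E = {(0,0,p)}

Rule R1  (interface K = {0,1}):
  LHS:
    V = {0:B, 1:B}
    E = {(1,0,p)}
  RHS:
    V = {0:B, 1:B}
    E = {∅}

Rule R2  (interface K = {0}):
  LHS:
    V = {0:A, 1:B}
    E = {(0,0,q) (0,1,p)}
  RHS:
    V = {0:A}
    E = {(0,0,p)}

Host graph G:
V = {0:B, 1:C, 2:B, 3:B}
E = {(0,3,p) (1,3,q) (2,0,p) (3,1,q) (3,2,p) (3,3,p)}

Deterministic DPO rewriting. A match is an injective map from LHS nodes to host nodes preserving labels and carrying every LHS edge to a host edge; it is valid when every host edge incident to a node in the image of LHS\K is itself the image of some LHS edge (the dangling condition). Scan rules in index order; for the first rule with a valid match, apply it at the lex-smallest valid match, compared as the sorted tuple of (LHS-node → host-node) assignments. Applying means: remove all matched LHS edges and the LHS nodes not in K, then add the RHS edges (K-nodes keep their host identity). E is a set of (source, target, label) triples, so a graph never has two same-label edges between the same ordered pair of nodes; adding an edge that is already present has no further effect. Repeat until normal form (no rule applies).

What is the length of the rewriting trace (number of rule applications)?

Answer: 3

Rewrite trace:
initial: |V|=4 |E|=6  E = 0-p->3 1-q->3 2-p->0 3-q->1 3-p->2 3-p->3
step 1: apply R1 at {0↦0, 1↦2}  → |V|=4 |E|=5  E = 0-p->3 1-q->3 3-q->1 3-p->2 3-p->3
step 2: apply R1 at {0↦2, 1↦3}  → |V|=4 |E|=4  E = 0-p->3 1-q->3 3-q->1 3-p->3
step 3: apply R1 at {0↦3, 1↦0}  → |V|=4 |E|=3  E = 1-q->3 3-q->1 3-p->3
final graph: no rule applies after step 3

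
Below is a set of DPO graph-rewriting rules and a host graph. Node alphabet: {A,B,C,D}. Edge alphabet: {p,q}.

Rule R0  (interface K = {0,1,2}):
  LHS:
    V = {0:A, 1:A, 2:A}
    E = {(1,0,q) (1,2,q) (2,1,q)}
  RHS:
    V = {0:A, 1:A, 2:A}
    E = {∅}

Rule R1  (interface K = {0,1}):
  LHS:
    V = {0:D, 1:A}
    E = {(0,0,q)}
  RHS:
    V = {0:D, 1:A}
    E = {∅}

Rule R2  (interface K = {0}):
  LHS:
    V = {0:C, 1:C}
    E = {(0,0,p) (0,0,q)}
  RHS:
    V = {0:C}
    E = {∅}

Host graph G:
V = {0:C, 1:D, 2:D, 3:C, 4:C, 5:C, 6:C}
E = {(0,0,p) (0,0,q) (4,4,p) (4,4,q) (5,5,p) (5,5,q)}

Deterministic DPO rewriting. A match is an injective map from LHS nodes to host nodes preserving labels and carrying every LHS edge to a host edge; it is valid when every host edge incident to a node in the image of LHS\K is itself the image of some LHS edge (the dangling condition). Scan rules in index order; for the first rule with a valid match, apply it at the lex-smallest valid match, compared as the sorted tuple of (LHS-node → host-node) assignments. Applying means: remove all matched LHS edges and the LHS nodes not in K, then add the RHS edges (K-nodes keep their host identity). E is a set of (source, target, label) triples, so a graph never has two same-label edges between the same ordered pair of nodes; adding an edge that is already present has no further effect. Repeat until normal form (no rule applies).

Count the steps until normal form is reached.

Answer: 3

Derivation:
initial: |V|=7 |E|=6  E = 0-p->0 0-q->0 4-p->4 4-q->4 5-p->5 5-q->5
step 1: apply R2 at {0↦0, 1↦3}  → |V|=6 |E|=4  E = 4-p->4 4-q->4 5-p->5 5-q->5
step 2: apply R2 at {0↦4, 1↦0}  → |V|=5 |E|=2  E = 5-p->5 5-q->5
step 3: apply R2 at {0↦5, 1↦4}  → |V|=4 |E|=0  E = ∅
halt: no rule applies after step 3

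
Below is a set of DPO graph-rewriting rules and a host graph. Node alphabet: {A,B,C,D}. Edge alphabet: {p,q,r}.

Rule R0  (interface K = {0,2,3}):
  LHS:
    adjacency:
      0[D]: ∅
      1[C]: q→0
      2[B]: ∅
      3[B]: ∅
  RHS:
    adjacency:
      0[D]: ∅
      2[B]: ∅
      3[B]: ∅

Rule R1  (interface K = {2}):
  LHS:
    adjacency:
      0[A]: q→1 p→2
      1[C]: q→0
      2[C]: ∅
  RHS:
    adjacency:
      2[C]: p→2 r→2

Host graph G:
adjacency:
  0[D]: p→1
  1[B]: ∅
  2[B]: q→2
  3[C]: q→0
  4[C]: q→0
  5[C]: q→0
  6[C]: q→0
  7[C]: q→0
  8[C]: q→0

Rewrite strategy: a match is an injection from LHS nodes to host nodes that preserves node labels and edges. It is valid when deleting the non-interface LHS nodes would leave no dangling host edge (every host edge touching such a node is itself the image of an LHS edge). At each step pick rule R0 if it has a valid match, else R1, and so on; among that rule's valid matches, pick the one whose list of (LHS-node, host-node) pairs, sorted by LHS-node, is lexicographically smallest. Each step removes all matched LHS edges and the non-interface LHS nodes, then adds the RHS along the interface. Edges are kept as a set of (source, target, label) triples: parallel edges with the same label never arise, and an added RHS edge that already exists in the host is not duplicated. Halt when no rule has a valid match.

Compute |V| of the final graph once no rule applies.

Answer: 3

Rewrite trace:
[0] host  ⇒  9 nodes, 8 edges  {0-p->1 2-q->2 3-q->0 4-q->0 5-q->0 6-q->0 7-q->0 8-q->0}
[1] R0 @ {0↦0, 1↦3, 2↦1, 3↦2}  ⇒  8 nodes, 7 edges  {0-p->1 2-q->2 4-q->0 5-q->0 6-q->0 7-q->0 8-q->0}
[2] R0 @ {0↦0, 1↦4, 2↦1, 3↦2}  ⇒  7 nodes, 6 edges  {0-p->1 2-q->2 5-q->0 6-q->0 7-q->0 8-q->0}
[3] R0 @ {0↦0, 1↦5, 2↦1, 3↦2}  ⇒  6 nodes, 5 edges  {0-p->1 2-q->2 6-q->0 7-q->0 8-q->0}
[4] R0 @ {0↦0, 1↦6, 2↦1, 3↦2}  ⇒  5 nodes, 4 edges  {0-p->1 2-q->2 7-q->0 8-q->0}
[5] R0 @ {0↦0, 1↦7, 2↦1, 3↦2}  ⇒  4 nodes, 3 edges  {0-p->1 2-q->2 8-q->0}
[6] R0 @ {0↦0, 1↦8, 2↦1, 3↦2}  ⇒  3 nodes, 2 edges  {0-p->1 2-q->2}
normal form: no rule applies after step 6
NF nodes: {0:D, 1:B, 2:B}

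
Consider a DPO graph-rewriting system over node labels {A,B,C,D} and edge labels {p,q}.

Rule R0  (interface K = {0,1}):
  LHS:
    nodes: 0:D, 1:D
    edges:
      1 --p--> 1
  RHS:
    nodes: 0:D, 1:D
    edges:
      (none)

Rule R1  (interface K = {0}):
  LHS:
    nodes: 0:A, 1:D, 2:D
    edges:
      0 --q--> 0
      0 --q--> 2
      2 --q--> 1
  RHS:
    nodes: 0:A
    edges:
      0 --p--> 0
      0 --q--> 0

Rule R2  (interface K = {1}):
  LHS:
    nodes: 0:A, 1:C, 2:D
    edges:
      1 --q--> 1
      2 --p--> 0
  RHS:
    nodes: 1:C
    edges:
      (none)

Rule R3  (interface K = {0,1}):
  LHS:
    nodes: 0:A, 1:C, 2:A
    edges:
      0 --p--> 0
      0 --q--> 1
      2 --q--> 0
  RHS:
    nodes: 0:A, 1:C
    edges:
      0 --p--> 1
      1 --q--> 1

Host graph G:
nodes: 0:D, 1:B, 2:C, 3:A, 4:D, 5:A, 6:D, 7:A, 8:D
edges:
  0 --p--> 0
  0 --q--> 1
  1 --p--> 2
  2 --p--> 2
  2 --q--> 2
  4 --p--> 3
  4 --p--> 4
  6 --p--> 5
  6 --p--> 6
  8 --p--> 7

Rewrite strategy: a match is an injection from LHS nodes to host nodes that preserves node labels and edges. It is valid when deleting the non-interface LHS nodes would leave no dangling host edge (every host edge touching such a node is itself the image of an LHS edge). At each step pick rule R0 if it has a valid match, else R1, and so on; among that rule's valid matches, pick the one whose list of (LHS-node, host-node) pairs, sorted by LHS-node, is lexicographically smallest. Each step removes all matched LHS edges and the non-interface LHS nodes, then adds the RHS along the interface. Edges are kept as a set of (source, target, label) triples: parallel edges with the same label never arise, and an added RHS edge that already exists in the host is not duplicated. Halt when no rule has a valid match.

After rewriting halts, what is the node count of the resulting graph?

Answer: 7

Rewrite trace:
start.  V:9 E:10  edges: 0-p->0 0-q->1 1-p->2 2-p->2 2-q->2 4-p->3 4-p->4 6-p->5 6-p->6 8-p->7
1. fire R0 via {0↦0, 1↦4}  →  V:9 E:9  edges: 0-p->0 0-q->1 1-p->2 2-p->2 2-q->2 4-p->3 6-p->5 6-p->6 8-p->7
2. fire R0 via {0↦0, 1↦6}  →  V:9 E:8  edges: 0-p->0 0-q->1 1-p->2 2-p->2 2-q->2 4-p->3 6-p->5 8-p->7
3. fire R0 via {0↦4, 1↦0}  →  V:9 E:7  edges: 0-q->1 1-p->2 2-p->2 2-q->2 4-p->3 6-p->5 8-p->7
4. fire R2 via {0↦3, 1↦2, 2↦4}  →  V:7 E:5  edges: 0-q->1 1-p->2 2-p->2 6-p->5 8-p->7
halt: no rule applies after step 4
NF nodes: {0:D, 1:B, 2:C, 5:A, 6:D, 7:A, 8:D}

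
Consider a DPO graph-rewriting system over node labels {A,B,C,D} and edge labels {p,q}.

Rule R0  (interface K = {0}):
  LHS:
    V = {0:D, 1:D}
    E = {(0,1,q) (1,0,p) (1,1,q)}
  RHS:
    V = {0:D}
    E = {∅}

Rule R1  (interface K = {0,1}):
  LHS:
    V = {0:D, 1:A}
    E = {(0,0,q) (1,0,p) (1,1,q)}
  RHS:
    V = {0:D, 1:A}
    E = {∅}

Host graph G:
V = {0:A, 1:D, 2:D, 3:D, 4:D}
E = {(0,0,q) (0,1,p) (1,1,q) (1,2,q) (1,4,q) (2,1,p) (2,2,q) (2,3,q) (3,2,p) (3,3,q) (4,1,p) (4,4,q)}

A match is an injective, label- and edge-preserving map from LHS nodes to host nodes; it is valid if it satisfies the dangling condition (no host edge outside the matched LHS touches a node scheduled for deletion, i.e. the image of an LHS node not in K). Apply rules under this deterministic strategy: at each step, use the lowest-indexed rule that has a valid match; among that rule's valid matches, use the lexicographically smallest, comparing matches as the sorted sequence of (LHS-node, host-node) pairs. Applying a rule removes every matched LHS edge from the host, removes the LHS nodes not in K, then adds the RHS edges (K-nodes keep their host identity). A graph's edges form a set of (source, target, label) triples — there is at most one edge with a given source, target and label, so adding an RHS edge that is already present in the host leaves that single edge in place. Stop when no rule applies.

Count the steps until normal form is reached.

Answer: 4

Steps:
[0] host  ⇒  5 nodes, 12 edges  {0-q->0 0-p->1 1-q->1 1-q->2 1-q->4 2-p->1 2-q->2 2-q->3 3-p->2 3-q->3 4-p->1 4-q->4}
[1] R0 @ {0↦1, 1↦4}  ⇒  4 nodes, 9 edges  {0-q->0 0-p->1 1-q->1 1-q->2 2-p->1 2-q->2 2-q->3 3-p->2 3-q->3}
[2] R0 @ {0↦2, 1↦3}  ⇒  3 nodes, 6 edges  {0-q->0 0-p->1 1-q->1 1-q->2 2-p->1 2-q->2}
[3] R0 @ {0↦1, 1↦2}  ⇒  2 nodes, 3 edges  {0-q->0 0-p->1 1-q->1}
[4] R1 @ {0↦1, 1↦0}  ⇒  2 nodes, 0 edges  {∅}
normal form: no rule applies after step 4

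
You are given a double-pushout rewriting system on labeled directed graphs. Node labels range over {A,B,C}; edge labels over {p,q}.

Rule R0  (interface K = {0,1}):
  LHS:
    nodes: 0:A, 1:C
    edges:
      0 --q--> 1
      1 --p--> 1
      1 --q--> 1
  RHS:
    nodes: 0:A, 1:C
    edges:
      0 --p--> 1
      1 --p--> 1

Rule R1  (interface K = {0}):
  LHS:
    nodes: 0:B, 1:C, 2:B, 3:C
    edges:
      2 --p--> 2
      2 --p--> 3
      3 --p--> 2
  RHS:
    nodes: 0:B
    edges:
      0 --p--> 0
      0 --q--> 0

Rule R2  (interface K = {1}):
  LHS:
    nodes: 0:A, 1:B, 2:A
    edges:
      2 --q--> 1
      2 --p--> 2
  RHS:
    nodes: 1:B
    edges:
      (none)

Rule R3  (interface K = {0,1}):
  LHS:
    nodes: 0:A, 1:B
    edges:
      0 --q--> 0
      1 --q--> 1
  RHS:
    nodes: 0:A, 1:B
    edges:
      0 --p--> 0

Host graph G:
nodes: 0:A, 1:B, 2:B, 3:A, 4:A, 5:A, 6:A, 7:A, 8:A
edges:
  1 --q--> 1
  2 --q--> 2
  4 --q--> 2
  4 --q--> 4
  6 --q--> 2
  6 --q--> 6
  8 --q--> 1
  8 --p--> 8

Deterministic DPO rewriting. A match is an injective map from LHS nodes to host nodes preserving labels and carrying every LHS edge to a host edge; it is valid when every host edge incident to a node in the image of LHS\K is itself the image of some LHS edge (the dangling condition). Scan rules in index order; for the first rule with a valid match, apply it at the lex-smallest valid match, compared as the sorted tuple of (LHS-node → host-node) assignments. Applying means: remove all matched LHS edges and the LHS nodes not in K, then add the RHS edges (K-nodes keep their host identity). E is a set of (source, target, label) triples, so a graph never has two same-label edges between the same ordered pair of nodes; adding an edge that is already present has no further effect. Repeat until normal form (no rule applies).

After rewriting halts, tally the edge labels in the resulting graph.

Answer: (no edges)

Steps:
initial: |V|=9 |E|=8  E = 1-q->1 2-q->2 4-q->2 4-q->4 6-q->2 6-q->6 8-q->1 8-p->8
step 1: apply R2 at {0↦0, 1↦1, 2↦8}  → |V|=7 |E|=6  E = 1-q->1 2-q->2 4-q->2 4-q->4 6-q->2 6-q->6
step 2: apply R3 at {0↦4, 1↦1}  → |V|=7 |E|=5  E = 2-q->2 4-q->2 4-p->4 6-q->2 6-q->6
step 3: apply R2 at {0↦3, 1↦2, 2↦4}  → |V|=5 |E|=3  E = 2-q->2 6-q->2 6-q->6
step 4: apply R3 at {0↦6, 1↦2}  → |V|=5 |E|=2  E = 6-q->2 6-p->6
step 5: apply R2 at {0↦5, 1↦2, 2↦6}  → |V|=3 |E|=0  E = ∅
normal form: no rule applies after step 5
NF edges: []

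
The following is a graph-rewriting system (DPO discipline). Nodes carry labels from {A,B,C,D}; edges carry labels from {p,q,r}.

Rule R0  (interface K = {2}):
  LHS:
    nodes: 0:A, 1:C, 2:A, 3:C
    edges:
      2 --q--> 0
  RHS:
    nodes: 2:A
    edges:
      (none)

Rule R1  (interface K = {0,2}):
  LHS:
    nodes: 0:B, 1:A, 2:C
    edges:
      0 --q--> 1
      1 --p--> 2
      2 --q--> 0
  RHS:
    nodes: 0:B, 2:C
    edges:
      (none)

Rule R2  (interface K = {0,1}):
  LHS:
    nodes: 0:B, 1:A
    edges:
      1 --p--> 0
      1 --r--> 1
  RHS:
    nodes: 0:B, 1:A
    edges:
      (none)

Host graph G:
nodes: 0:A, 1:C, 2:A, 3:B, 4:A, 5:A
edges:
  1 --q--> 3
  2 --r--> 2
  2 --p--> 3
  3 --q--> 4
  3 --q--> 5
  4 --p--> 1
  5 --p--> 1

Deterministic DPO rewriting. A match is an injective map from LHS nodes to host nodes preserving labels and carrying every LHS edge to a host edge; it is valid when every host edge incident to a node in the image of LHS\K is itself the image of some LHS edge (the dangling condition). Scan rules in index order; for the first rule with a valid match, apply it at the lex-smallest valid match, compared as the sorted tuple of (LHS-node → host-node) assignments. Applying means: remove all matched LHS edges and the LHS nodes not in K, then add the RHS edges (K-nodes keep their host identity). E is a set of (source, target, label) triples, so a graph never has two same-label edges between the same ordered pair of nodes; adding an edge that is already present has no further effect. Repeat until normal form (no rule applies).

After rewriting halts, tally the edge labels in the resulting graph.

initial: |V|=6 |E|=7  E = 1-q->3 2-r->2 2-p->3 3-q->4 3-q->5 4-p->1 5-p->1
step 1: apply R1 at {0↦3, 1↦4, 2↦1}  → |V|=5 |E|=4  E = 2-r->2 2-p->3 3-q->5 5-p->1
step 2: apply R2 at {0↦3, 1↦2}  → |V|=5 |E|=2  E = 3-q->5 5-p->1
final graph: no rule applies after step 2
NF edges: [(3, 5, 'q'), (5, 1, 'p')]

Answer: p:1 q:1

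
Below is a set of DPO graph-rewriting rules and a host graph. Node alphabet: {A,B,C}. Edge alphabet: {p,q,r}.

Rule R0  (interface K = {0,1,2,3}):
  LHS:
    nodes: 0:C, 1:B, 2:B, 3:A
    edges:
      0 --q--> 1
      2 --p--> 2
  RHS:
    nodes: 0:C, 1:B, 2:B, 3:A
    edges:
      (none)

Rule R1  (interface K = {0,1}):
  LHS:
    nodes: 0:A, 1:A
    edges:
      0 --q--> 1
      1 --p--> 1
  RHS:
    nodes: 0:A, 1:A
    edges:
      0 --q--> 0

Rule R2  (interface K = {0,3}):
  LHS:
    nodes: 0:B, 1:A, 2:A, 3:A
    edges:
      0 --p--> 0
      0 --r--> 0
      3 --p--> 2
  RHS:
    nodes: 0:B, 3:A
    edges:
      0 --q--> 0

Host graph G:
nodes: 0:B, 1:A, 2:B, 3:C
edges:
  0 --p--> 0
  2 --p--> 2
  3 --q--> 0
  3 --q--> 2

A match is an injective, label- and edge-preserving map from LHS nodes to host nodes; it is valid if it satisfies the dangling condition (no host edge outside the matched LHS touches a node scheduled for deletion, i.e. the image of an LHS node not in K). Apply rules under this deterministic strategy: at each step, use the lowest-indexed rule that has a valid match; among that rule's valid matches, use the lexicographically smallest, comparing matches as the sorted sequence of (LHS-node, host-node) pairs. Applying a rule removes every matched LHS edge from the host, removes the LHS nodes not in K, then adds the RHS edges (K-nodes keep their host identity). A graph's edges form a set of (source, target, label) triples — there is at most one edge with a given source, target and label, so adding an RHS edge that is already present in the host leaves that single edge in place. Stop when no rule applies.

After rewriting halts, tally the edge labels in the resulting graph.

start.  V:4 E:4  edges: 0-p->0 2-p->2 3-q->0 3-q->2
1. fire R0 via {0↦3, 1↦0, 2↦2, 3↦1}  →  V:4 E:2  edges: 0-p->0 3-q->2
2. fire R0 via {0↦3, 1↦2, 2↦0, 3↦1}  →  V:4 E:0  edges: ∅
normal form: no rule applies after step 2
NF edges: []

Answer: (no edges)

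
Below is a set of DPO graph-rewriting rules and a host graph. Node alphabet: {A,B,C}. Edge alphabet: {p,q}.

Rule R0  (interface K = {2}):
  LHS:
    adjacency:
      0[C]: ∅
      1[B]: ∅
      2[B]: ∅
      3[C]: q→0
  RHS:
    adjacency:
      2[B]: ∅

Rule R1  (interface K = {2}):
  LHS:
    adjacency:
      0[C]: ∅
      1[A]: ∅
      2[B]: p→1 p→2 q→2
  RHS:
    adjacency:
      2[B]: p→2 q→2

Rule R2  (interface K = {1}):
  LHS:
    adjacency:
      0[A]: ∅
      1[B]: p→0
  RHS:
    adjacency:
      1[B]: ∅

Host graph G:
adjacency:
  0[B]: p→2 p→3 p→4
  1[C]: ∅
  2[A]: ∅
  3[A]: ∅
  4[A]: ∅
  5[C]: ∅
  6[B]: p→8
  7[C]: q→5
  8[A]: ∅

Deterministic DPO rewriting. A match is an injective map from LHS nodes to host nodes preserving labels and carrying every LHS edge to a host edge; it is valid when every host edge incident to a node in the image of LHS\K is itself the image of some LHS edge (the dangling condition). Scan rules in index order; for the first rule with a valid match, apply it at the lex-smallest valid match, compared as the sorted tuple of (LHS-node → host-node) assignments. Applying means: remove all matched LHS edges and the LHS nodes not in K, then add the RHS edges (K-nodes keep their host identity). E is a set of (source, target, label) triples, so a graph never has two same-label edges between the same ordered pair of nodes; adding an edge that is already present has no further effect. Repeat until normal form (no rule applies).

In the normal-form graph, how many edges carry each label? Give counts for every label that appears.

initial: |V|=9 |E|=5  E = 0-p->2 0-p->3 0-p->4 6-p->8 7-q->5
step 1: apply R2 at {0↦2, 1↦0}  → |V|=8 |E|=4  E = 0-p->3 0-p->4 6-p->8 7-q->5
step 2: apply R2 at {0↦3, 1↦0}  → |V|=7 |E|=3  E = 0-p->4 6-p->8 7-q->5
step 3: apply R2 at {0↦4, 1↦0}  → |V|=6 |E|=2  E = 6-p->8 7-q->5
step 4: apply R0 at {0↦5, 1↦0, 2↦6, 3↦7}  → |V|=3 |E|=1  E = 6-p->8
step 5: apply R2 at {0↦8, 1↦6}  → |V|=2 |E|=0  E = ∅
normal form: no rule applies after step 5
NF edges: []

Answer: (no edges)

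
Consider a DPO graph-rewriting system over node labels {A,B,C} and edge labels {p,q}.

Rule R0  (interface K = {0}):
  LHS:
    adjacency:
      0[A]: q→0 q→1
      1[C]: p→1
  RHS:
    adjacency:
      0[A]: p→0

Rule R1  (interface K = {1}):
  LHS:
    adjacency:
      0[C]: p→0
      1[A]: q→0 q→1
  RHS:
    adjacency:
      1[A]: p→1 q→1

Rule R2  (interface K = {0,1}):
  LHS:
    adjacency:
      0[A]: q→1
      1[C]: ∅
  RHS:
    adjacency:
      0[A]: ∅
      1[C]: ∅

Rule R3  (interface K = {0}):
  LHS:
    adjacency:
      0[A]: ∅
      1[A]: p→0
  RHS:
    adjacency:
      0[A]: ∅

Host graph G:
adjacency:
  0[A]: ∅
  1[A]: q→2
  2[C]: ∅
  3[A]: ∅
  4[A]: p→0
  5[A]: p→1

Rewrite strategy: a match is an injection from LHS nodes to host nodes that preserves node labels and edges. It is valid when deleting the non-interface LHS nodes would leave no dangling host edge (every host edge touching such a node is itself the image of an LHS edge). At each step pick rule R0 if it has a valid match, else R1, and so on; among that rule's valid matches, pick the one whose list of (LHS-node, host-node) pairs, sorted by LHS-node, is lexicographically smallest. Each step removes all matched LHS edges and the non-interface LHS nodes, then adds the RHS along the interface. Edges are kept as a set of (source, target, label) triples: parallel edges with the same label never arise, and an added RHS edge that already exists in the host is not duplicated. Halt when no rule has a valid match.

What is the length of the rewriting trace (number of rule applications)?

start.  V:6 E:3  edges: 1-q->2 4-p->0 5-p->1
1. fire R2 via {0↦1, 1↦2}  →  V:6 E:2  edges: 4-p->0 5-p->1
2. fire R3 via {0↦0, 1↦4}  →  V:5 E:1  edges: 5-p->1
3. fire R3 via {0↦1, 1↦5}  →  V:4 E:0  edges: ∅
normal form: no rule applies after step 3

Answer: 3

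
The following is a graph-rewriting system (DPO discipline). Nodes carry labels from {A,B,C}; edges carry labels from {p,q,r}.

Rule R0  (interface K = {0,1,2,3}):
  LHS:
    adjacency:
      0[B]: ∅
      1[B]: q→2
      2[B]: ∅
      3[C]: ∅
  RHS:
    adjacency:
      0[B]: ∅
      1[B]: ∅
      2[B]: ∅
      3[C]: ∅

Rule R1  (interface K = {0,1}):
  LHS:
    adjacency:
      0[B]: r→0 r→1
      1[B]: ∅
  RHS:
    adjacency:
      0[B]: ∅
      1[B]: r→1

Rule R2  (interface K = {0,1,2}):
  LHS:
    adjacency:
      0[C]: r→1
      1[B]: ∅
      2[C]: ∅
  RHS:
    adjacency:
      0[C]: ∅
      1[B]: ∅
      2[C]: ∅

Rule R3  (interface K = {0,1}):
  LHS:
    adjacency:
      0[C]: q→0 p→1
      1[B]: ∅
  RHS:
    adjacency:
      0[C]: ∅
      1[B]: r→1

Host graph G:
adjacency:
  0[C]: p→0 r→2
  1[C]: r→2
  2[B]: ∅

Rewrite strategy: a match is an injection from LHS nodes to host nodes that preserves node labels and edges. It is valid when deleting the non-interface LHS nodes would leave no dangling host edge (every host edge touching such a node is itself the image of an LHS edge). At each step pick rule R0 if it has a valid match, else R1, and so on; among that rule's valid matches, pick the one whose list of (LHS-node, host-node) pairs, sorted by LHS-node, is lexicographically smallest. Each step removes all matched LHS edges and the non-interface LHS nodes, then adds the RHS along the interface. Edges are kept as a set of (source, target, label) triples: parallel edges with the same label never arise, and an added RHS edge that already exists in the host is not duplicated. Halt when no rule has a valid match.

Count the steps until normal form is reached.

[0] host  ⇒  3 nodes, 3 edges  {0-p->0 0-r->2 1-r->2}
[1] R2 @ {0↦0, 1↦2, 2↦1}  ⇒  3 nodes, 2 edges  {0-p->0 1-r->2}
[2] R2 @ {0↦1, 1↦2, 2↦0}  ⇒  3 nodes, 1 edges  {0-p->0}
normal form: no rule applies after step 2

Answer: 2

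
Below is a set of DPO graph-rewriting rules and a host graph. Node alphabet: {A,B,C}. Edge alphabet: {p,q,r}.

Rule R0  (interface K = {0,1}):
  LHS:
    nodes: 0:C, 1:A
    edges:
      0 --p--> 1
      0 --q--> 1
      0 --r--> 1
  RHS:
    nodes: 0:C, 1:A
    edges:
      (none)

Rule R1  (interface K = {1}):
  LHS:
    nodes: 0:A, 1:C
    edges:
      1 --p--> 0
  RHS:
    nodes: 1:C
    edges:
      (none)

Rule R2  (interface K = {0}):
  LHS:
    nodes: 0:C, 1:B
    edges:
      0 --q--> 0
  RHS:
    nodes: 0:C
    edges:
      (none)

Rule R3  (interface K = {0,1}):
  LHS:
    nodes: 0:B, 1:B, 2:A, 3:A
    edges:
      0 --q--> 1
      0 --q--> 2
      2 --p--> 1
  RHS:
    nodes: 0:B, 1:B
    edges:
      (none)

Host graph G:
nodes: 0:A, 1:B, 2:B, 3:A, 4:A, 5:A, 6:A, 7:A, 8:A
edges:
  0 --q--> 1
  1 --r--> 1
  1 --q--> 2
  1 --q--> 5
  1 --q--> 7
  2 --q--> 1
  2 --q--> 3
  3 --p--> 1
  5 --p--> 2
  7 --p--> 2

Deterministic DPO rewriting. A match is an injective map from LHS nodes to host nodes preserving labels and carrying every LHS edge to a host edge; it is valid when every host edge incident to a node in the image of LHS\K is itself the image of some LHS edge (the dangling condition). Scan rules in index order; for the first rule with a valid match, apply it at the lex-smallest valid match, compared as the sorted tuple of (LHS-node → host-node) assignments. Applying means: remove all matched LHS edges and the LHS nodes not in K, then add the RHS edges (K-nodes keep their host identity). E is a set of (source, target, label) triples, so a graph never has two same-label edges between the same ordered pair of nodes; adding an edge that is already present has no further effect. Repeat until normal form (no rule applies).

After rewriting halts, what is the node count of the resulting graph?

initial: |V|=9 |E|=10  E = 0-q->1 1-r->1 1-q->2 1-q->5 1-q->7 2-q->1 2-q->3 3-p->1 5-p->2 7-p->2
step 1: apply R3 at {0↦1, 1↦2, 2↦5, 3↦4}  → |V|=7 |E|=7  E = 0-q->1 1-r->1 1-q->7 2-q->1 2-q->3 3-p->1 7-p->2
step 2: apply R3 at {0↦2, 1↦1, 2↦3, 3↦6}  → |V|=5 |E|=4  E = 0-q->1 1-r->1 1-q->7 7-p->2
halt: no rule applies after step 2
NF nodes: {0:A, 1:B, 2:B, 7:A, 8:A}

Answer: 5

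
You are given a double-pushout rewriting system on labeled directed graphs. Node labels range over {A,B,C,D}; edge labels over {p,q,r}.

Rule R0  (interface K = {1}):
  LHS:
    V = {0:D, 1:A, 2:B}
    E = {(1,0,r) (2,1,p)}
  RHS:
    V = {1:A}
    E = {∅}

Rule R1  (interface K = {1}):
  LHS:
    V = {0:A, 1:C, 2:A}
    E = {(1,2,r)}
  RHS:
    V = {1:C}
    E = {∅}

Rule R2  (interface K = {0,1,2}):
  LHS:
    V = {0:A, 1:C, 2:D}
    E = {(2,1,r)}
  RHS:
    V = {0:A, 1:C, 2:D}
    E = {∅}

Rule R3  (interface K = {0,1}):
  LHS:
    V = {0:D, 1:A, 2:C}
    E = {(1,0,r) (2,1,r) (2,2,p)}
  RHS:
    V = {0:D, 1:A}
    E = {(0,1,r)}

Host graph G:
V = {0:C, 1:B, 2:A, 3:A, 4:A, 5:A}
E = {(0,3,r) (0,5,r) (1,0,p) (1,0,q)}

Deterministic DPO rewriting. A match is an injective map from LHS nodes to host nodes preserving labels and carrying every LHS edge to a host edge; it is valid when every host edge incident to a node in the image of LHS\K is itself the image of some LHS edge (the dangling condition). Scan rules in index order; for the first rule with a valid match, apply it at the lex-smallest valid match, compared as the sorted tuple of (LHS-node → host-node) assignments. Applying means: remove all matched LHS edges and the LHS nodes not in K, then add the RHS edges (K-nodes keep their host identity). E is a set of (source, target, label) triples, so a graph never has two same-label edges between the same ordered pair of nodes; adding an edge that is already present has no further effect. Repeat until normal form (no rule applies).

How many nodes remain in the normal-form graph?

Answer: 2

Steps:
initial: |V|=6 |E|=4  E = 0-r->3 0-r->5 1-p->0 1-q->0
step 1: apply R1 at {0↦2, 1↦0, 2↦3}  → |V|=4 |E|=3  E = 0-r->5 1-p->0 1-q->0
step 2: apply R1 at {0↦4, 1↦0, 2↦5}  → |V|=2 |E|=2  E = 1-p->0 1-q->0
halt: no rule applies after step 2
NF nodes: {0:C, 1:B}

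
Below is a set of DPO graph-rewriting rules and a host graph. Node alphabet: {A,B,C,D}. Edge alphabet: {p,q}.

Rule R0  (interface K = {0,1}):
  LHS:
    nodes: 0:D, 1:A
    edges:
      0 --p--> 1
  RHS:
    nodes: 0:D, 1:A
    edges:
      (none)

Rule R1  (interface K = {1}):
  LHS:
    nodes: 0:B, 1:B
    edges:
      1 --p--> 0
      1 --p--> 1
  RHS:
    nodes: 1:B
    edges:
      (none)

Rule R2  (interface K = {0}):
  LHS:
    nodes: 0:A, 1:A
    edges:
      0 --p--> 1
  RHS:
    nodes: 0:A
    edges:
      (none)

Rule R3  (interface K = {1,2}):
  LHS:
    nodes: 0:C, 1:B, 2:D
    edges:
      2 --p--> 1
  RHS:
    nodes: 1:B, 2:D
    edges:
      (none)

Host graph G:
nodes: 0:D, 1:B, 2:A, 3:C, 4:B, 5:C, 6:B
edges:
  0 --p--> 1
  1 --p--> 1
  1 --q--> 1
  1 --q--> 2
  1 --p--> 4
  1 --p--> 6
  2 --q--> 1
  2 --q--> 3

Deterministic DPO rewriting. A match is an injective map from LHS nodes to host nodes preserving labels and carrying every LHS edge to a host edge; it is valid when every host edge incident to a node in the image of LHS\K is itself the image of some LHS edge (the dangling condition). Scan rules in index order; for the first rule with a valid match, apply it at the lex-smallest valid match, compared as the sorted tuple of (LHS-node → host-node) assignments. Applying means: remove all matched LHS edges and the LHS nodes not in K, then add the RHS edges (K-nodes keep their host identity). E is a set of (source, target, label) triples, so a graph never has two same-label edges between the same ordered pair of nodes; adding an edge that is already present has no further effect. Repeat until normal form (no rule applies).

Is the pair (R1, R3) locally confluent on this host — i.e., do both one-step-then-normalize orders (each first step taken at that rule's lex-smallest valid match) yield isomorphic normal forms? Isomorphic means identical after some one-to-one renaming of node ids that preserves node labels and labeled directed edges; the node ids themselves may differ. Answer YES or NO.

Answer: YES

Rewrite trace:
branch R1-first: apply at {0↦4, 1↦1} → |E|=6, then 1 more step(s) → NF |V|=5 |E|=5 V={0:D, 1:B, 2:A, 3:C, 6:B} E=1-q->1 1-q->2 1-p->6 2-q->1 2-q->3
branch R3-first: apply at {0↦5, 1↦1, 2↦0} → |E|=7, then 1 more step(s) → NF |V|=5 |E|=5 V={0:D, 1:B, 2:A, 3:C, 6:B} E=1-q->1 1-q->2 1-p->6 2-q->1 2-q->3
graphs isomorphic (equal up to label-preserving node renaming)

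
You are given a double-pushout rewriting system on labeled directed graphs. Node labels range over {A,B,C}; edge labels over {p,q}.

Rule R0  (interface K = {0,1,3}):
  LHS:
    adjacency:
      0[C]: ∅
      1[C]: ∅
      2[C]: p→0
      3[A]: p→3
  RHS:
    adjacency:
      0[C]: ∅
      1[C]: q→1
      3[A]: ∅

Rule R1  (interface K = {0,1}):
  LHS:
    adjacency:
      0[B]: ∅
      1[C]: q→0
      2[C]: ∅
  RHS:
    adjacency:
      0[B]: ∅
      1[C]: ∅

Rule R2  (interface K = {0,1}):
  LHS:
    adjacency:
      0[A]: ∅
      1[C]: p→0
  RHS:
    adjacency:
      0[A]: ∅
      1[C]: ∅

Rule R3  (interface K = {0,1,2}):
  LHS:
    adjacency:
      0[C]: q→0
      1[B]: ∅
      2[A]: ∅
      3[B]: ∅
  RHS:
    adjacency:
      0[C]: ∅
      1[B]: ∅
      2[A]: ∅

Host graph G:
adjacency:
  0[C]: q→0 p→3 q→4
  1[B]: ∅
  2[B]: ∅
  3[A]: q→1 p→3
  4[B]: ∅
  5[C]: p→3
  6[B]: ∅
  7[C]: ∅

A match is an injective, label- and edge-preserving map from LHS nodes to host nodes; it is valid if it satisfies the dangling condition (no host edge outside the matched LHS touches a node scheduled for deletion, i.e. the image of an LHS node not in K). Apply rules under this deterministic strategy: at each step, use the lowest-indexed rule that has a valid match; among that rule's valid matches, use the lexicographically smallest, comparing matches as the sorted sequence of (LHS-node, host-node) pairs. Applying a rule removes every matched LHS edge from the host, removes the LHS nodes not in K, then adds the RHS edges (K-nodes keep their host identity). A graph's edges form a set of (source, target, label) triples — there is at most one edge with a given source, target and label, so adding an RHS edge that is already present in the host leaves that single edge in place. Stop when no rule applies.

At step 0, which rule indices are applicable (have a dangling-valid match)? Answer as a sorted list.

Answer: [R1,R2,R3]

Steps:
R0: no valid match — LHS pattern not found
R1: 1 valid match — {0↦4, 1↦0, 2↦7}
R2: 2 valid matches — {0↦3, 1↦0}, {0↦3, 1↦5}
R3: 6 valid matches — {0↦0, 1↦1, 2↦3, 3↦2}, {0↦0, 1↦1, 2↦3, 3↦6}, {0↦0, 1↦2, 2↦3, 3↦6} (+3 more)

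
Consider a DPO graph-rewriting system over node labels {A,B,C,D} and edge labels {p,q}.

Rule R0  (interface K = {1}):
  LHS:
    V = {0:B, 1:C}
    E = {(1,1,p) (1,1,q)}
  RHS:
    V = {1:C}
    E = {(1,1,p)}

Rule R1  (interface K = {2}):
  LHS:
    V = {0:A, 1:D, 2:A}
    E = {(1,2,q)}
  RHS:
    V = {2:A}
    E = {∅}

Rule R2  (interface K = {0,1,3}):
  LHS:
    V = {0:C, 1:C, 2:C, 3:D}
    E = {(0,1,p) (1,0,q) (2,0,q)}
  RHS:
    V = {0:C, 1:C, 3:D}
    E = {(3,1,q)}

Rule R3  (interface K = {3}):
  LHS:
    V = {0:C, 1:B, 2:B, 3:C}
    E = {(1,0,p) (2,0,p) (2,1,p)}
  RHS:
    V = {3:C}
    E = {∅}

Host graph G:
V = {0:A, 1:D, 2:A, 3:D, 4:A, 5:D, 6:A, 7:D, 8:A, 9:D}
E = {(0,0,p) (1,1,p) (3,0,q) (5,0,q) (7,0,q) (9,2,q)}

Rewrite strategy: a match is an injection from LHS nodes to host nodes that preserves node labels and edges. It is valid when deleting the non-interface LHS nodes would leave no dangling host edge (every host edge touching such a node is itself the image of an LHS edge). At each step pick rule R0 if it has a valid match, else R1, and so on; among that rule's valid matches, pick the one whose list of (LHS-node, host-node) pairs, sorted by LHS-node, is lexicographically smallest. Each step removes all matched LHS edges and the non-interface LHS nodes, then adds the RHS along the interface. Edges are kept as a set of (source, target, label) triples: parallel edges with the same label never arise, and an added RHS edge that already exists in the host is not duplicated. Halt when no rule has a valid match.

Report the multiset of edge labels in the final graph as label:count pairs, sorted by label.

initial: |V|=10 |E|=6  E = 0-p->0 1-p->1 3-q->0 5-q->0 7-q->0 9-q->2
step 1: apply R1 at {0↦4, 1↦3, 2↦0}  → |V|=8 |E|=5  E = 0-p->0 1-p->1 5-q->0 7-q->0 9-q->2
step 2: apply R1 at {0↦6, 1↦5, 2↦0}  → |V|=6 |E|=4  E = 0-p->0 1-p->1 7-q->0 9-q->2
step 3: apply R1 at {0↦8, 1↦7, 2↦0}  → |V|=4 |E|=3  E = 0-p->0 1-p->1 9-q->2
normal form: no rule applies after step 3
NF edges: [(0, 0, 'p'), (1, 1, 'p'), (9, 2, 'q')]

Answer: p:2 q:1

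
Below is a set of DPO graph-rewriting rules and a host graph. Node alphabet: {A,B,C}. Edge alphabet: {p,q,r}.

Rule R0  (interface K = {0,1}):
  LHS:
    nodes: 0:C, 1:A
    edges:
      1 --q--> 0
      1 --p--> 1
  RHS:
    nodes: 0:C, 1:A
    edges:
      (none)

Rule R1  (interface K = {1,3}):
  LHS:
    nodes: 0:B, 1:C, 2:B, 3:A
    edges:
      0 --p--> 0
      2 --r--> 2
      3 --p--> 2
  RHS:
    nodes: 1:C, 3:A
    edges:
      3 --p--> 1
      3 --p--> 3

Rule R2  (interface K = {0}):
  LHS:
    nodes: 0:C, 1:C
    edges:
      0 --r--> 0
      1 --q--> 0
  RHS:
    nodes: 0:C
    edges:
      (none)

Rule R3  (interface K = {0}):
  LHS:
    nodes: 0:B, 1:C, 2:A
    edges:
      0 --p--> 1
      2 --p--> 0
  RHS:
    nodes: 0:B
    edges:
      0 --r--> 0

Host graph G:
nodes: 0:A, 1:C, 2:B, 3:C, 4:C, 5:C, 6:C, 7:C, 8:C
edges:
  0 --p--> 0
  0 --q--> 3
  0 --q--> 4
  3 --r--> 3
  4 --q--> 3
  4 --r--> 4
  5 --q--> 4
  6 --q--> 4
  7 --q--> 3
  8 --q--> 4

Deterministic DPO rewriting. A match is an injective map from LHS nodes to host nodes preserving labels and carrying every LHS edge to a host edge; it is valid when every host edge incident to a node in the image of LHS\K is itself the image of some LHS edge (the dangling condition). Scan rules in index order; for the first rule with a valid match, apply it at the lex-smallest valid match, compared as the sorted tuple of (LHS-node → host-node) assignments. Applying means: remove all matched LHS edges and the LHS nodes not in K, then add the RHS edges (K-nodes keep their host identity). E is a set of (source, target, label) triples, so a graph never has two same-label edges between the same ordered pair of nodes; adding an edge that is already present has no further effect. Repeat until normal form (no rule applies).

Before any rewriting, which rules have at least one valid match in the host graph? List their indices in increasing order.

Answer: [R0,R2]

Derivation:
R0: 2 valid matches — {0↦3, 1↦0}, {0↦4, 1↦0}
R1: no valid match — LHS pattern not found
R2: 4 valid matches — {0↦3, 1↦7}, {0↦4, 1↦5}, {0↦4, 1↦6} (+1 more)
R3: no valid match — LHS pattern not found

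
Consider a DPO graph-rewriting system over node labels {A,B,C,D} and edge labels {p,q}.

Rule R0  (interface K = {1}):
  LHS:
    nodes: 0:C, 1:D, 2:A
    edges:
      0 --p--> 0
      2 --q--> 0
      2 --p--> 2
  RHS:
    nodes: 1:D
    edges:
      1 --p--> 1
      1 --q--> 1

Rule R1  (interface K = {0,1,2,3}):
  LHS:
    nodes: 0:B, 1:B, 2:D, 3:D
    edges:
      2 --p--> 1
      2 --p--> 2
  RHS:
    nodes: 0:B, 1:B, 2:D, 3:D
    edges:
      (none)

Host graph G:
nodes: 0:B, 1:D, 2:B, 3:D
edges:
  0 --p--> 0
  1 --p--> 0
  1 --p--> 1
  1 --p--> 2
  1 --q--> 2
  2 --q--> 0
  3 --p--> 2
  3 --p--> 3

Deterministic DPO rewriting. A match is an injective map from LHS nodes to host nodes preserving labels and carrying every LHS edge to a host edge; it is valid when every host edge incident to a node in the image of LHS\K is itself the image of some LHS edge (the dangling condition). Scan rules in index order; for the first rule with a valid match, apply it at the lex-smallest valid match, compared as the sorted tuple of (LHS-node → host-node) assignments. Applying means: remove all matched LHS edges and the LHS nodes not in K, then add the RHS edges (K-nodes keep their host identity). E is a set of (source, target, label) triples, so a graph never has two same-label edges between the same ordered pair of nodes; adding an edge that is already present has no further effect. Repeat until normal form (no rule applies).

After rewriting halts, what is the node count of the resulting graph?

Answer: 4

Steps:
[0] host  ⇒  4 nodes, 8 edges  {0-p->0 1-p->0 1-p->1 1-p->2 1-q->2 2-q->0 3-p->2 3-p->3}
[1] R1 @ {0↦0, 1↦2, 2↦1, 3↦3}  ⇒  4 nodes, 6 edges  {0-p->0 1-p->0 1-q->2 2-q->0 3-p->2 3-p->3}
[2] R1 @ {0↦0, 1↦2, 2↦3, 3↦1}  ⇒  4 nodes, 4 edges  {0-p->0 1-p->0 1-q->2 2-q->0}
final graph: no rule applies after step 2
NF nodes: {0:B, 1:D, 2:B, 3:D}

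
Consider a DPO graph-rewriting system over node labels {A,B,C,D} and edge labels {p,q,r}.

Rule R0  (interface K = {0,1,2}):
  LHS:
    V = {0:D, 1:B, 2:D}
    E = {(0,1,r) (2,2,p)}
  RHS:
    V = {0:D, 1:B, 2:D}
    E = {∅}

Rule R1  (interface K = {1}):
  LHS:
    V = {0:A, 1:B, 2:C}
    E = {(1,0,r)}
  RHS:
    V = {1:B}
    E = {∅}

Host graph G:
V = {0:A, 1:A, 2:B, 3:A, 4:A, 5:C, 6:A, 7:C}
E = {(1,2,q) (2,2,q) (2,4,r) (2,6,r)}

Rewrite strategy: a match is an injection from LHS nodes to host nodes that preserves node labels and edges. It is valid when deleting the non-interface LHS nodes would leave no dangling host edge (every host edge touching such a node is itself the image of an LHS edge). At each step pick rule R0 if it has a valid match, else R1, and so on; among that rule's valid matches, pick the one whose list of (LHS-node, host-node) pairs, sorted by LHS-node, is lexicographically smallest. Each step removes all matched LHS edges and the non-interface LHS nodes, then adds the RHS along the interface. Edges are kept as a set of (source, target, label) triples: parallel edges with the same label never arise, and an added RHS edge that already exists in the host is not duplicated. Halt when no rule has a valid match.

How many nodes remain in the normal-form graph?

Answer: 4

Steps:
initial: |V|=8 |E|=4  E = 1-q->2 2-q->2 2-r->4 2-r->6
step 1: apply R1 at {0↦4, 1↦2, 2↦5}  → |V|=6 |E|=3  E = 1-q->2 2-q->2 2-r->6
step 2: apply R1 at {0↦6, 1↦2, 2↦7}  → |V|=4 |E|=2  E = 1-q->2 2-q->2
halt: no rule applies after step 2
NF nodes: {0:A, 1:A, 2:B, 3:A}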